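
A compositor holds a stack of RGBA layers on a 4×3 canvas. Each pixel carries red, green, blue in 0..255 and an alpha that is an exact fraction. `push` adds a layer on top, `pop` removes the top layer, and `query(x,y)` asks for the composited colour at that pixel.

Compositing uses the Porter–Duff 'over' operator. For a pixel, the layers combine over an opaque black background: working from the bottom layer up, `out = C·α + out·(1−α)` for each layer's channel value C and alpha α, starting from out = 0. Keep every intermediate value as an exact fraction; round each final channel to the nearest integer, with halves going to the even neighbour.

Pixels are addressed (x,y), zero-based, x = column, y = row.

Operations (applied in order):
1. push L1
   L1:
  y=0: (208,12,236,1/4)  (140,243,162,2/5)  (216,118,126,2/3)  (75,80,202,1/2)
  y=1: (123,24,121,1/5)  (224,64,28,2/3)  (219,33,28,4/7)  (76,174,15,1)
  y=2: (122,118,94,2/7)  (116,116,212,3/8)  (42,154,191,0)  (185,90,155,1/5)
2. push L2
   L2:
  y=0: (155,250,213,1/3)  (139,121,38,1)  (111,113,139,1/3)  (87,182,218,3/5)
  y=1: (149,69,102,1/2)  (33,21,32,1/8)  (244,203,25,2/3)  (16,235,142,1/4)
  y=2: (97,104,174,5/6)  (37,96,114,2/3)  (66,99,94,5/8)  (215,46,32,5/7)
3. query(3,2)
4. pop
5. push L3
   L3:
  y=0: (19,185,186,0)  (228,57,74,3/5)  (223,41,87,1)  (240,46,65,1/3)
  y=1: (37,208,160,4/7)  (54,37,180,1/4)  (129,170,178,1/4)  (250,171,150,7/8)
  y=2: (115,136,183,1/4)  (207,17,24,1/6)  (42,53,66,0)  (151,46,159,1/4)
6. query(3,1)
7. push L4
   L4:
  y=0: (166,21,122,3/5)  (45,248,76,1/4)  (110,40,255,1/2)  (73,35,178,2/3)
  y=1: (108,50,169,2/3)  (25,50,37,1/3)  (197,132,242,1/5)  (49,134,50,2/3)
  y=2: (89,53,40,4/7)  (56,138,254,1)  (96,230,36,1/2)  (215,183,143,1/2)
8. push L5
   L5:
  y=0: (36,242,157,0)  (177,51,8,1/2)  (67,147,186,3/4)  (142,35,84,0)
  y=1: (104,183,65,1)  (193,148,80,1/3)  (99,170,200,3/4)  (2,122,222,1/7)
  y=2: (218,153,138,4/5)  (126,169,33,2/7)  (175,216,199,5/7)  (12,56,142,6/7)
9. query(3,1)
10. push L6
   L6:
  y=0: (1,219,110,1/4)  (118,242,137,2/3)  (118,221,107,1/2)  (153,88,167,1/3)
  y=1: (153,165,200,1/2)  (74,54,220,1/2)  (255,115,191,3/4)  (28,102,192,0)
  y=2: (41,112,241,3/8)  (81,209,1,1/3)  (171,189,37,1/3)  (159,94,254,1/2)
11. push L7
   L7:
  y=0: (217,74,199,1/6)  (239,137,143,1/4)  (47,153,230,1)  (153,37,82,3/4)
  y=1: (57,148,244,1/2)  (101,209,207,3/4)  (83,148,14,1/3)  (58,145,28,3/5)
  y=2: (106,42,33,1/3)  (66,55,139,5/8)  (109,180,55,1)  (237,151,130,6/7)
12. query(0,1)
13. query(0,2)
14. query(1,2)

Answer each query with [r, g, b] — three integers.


at x=3,y=2 over L1,L2:
+L1 (α=1/5) → [37, 18, 31]
+L2 (α=5/7) → [1149/7, 38, 222/7]
= [164, 38, 32]

at x=3,y=1 over L1,L3:
after L1 α=1: [76, 174, 15]
after L3 α=7/8: [913/4, 1371/8, 1065/8]
= [228, 171, 133]

query (3,1) [L1,L3,L4,L5] — begin 0,0,0
L1 α=1: [76, 174, 15]
L3 α=7/8: [913/4, 1371/8, 1065/8]
L4 α=2/3: [435/4, 3515/24, 1865/24]
L5 α=1/7: [187/2, 4003/28, 2753/28]
= [94, 143, 98]

at x=0,y=1 over L1,L3,L4,L5,L6,L7:
L1 α=1/5: [123/5, 24/5, 121/5]
L3 α=4/7: [1109/35, 4232/35, 509/5]
L4 α=2/3: [8669/105, 7732/105, 733/5]
L5 α=1: [104, 183, 65]
L6 α=1/2: [257/2, 174, 265/2]
L7 α=1/2: [371/4, 161, 753/4]
rounded: [93, 161, 188]

at x=0,y=2 over L1,L3,L4,L5,L6,L7:
L1 α=2/7: [244/7, 236/7, 188/7]
L3 α=1/4: [1537/28, 415/7, 1845/28]
L4 α=4/7: [14579/196, 2729/49, 10015/196]
L5 α=4/5: [185491/980, 32717/245, 118207/980]
L6 α=3/8: [209599/1568, 49181/392, 259915/1568]
L7 α=1/3: [292703/2352, 57413/588, 285787/2352]
rounded: [124, 98, 122]

(1,2) stack=L1,L3,L4,L5,L6,L7; from [0,0,0]:
L1 α=3/8: [87/2, 87/2, 159/2]
L3 α=1/6: [283/4, 469/12, 281/4]
L4 α=1: [56, 138, 254]
L5 α=2/7: [76, 1028/7, 1336/7]
L6 α=1/3: [233/3, 1173/7, 893/7]
L7 α=5/8: [563/8, 1361/14, 943/7]
= [70, 97, 135]


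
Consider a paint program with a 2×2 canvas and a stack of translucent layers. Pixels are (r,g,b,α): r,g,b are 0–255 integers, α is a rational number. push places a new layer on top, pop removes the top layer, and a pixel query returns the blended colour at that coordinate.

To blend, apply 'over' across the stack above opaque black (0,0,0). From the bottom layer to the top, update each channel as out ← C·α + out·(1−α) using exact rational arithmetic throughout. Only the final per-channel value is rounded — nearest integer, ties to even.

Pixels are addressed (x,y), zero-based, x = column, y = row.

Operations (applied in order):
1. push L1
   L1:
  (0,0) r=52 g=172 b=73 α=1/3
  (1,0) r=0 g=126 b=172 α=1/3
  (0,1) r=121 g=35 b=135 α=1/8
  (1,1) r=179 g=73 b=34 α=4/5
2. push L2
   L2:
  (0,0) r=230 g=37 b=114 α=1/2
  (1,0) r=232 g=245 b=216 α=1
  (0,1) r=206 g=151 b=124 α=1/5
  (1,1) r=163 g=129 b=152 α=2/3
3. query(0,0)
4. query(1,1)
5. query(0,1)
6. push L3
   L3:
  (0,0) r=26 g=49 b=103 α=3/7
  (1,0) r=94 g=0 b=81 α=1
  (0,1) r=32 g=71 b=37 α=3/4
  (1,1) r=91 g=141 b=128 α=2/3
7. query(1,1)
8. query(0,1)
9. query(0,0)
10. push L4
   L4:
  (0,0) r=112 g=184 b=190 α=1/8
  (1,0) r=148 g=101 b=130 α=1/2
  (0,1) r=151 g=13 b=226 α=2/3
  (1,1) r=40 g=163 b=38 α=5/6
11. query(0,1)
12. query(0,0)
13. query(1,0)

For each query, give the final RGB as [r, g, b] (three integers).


at x=0,y=0 over L1,L2:
after L1 α=1/3: [52/3, 172/3, 73/3]
after L2 α=1/2: [371/3, 283/6, 415/6]
rounded: [124, 47, 69]

at x=1,y=1 over L1,L2:
after L1 α=4/5: [716/5, 292/5, 136/5]
after L2 α=2/3: [782/5, 1582/15, 552/5]
= [156, 105, 110]

(0,1) stack=L1,L2; from [0,0,0]:
+L1 (α=1/8) → [121/8, 35/8, 135/8]
+L2 (α=1/5) → [533/10, 337/10, 383/10]
rounded: [53, 34, 38]

at x=1,y=1 over L1,L2,L3:
+L1 (α=4/5) → [716/5, 292/5, 136/5]
+L2 (α=2/3) → [782/5, 1582/15, 552/5]
+L3 (α=2/3) → [564/5, 5812/45, 1832/15]
= [113, 129, 122]

query (0,1) [L1,L2,L3] — begin 0,0,0
+L1 (α=1/8) → [121/8, 35/8, 135/8]
+L2 (α=1/5) → [533/10, 337/10, 383/10]
+L3 (α=3/4) → [1493/40, 2467/40, 1493/40]
→ [37, 62, 37]

(0,0) stack=L1,L2,L3; from [0,0,0]:
+L1 (α=1/3) → [52/3, 172/3, 73/3]
+L2 (α=1/2) → [371/3, 283/6, 415/6]
+L3 (α=3/7) → [1718/21, 1007/21, 251/3]
→ [82, 48, 84]

(0,1) stack=L1,L2,L3,L4; from [0,0,0]:
after L1 α=1/8: [121/8, 35/8, 135/8]
after L2 α=1/5: [533/10, 337/10, 383/10]
after L3 α=3/4: [1493/40, 2467/40, 1493/40]
after L4 α=2/3: [13573/120, 1169/40, 19573/120]
= [113, 29, 163]

(0,0) stack=L1,L2,L3,L4; from [0,0,0]:
after L1 α=1/3: [52/3, 172/3, 73/3]
after L2 α=1/2: [371/3, 283/6, 415/6]
after L3 α=3/7: [1718/21, 1007/21, 251/3]
after L4 α=1/8: [1027/12, 1559/24, 2327/24]
→ [86, 65, 97]

(1,0) stack=L1,L2,L3,L4; from [0,0,0]:
+L1 (α=1/3) → [0, 42, 172/3]
+L2 (α=1) → [232, 245, 216]
+L3 (α=1) → [94, 0, 81]
+L4 (α=1/2) → [121, 101/2, 211/2]
= [121, 50, 106]


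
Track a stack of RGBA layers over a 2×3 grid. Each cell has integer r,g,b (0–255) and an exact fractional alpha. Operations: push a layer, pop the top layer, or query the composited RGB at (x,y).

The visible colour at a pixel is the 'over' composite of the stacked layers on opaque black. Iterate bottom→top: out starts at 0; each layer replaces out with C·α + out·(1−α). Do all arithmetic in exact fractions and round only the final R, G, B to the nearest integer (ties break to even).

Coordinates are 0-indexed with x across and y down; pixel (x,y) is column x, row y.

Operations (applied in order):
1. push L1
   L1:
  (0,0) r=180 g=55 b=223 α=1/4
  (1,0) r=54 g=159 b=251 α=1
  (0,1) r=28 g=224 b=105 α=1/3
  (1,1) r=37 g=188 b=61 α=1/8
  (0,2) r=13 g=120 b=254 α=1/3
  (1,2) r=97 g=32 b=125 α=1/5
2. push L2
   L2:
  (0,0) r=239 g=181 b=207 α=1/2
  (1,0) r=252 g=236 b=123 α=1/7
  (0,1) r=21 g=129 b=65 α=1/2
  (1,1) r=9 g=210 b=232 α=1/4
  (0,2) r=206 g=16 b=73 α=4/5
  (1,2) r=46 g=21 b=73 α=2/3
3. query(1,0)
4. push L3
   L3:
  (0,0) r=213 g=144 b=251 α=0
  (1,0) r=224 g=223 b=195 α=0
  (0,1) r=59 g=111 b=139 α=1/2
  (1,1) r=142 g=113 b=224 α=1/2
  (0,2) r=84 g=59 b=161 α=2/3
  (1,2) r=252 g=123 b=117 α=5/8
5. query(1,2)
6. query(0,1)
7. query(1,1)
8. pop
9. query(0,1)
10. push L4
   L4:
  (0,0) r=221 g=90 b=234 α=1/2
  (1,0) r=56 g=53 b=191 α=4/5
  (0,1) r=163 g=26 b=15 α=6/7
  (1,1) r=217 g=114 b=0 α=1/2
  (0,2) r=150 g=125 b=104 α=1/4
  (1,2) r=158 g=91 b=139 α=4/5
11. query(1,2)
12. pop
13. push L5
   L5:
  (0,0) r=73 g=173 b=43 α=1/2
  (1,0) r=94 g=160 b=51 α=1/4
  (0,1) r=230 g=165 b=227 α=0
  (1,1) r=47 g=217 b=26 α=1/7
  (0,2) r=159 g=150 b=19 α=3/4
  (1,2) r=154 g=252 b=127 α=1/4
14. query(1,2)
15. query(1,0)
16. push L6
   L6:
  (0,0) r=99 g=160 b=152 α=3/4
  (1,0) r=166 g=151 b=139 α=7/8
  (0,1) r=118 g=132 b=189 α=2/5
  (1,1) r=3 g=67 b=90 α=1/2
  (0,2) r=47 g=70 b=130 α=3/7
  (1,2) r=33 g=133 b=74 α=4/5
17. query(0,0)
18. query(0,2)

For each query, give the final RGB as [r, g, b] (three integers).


(1,0) stack=L1,L2; from [0,0,0]:
L1 α=1: [54, 159, 251]
L2 α=1/7: [576/7, 170, 1629/7]
rounded: [82, 170, 233]

query (1,2) [L1,L2,L3] — begin 0,0,0
L1 α=1/5: [97/5, 32/5, 25]
L2 α=2/3: [557/15, 242/15, 57]
L3 α=5/8: [6857/40, 3317/40, 189/2]
→ [171, 83, 94]

at x=0,y=1 over L1,L2,L3:
after L1 α=1/3: [28/3, 224/3, 35]
after L2 α=1/2: [91/6, 611/6, 50]
after L3 α=1/2: [445/12, 1277/12, 189/2]
= [37, 106, 94]

(1,1) stack=L1,L2,L3; from [0,0,0]:
after L1 α=1/8: [37/8, 47/2, 61/8]
after L2 α=1/4: [183/32, 561/8, 2039/32]
after L3 α=1/2: [4727/64, 1465/16, 9207/64]
rounded: [74, 92, 144]

at x=0,y=1 over L1,L2:
after L1 α=1/3: [28/3, 224/3, 35]
after L2 α=1/2: [91/6, 611/6, 50]
→ [15, 102, 50]

(1,2) stack=L1,L2,L4; from [0,0,0]:
+L1 (α=1/5) → [97/5, 32/5, 25]
+L2 (α=2/3) → [557/15, 242/15, 57]
+L4 (α=4/5) → [10037/75, 5702/75, 613/5]
rounded: [134, 76, 123]

query (1,2) [L1,L2,L5] — begin 0,0,0
L1 α=1/5: [97/5, 32/5, 25]
L2 α=2/3: [557/15, 242/15, 57]
L5 α=1/4: [1327/20, 751/10, 149/2]
= [66, 75, 74]

query (1,0) [L1,L2,L5] — begin 0,0,0
+L1 (α=1) → [54, 159, 251]
+L2 (α=1/7) → [576/7, 170, 1629/7]
+L5 (α=1/4) → [1193/14, 335/2, 1311/7]
= [85, 168, 187]

(0,0) stack=L1,L2,L5,L6; from [0,0,0]:
L1 α=1/4: [45, 55/4, 223/4]
L2 α=1/2: [142, 779/8, 1051/8]
L5 α=1/2: [215/2, 2163/16, 1395/16]
L6 α=3/4: [809/8, 9843/64, 8691/64]
rounded: [101, 154, 136]

query (0,2) [L1,L2,L5,L6] — begin 0,0,0
+L1 (α=1/3) → [13/3, 40, 254/3]
+L2 (α=4/5) → [497/3, 104/5, 226/3]
+L5 (α=3/4) → [482/3, 1177/10, 397/12]
+L6 (α=3/7) → [2351/21, 3404/35, 1567/21]
= [112, 97, 75]


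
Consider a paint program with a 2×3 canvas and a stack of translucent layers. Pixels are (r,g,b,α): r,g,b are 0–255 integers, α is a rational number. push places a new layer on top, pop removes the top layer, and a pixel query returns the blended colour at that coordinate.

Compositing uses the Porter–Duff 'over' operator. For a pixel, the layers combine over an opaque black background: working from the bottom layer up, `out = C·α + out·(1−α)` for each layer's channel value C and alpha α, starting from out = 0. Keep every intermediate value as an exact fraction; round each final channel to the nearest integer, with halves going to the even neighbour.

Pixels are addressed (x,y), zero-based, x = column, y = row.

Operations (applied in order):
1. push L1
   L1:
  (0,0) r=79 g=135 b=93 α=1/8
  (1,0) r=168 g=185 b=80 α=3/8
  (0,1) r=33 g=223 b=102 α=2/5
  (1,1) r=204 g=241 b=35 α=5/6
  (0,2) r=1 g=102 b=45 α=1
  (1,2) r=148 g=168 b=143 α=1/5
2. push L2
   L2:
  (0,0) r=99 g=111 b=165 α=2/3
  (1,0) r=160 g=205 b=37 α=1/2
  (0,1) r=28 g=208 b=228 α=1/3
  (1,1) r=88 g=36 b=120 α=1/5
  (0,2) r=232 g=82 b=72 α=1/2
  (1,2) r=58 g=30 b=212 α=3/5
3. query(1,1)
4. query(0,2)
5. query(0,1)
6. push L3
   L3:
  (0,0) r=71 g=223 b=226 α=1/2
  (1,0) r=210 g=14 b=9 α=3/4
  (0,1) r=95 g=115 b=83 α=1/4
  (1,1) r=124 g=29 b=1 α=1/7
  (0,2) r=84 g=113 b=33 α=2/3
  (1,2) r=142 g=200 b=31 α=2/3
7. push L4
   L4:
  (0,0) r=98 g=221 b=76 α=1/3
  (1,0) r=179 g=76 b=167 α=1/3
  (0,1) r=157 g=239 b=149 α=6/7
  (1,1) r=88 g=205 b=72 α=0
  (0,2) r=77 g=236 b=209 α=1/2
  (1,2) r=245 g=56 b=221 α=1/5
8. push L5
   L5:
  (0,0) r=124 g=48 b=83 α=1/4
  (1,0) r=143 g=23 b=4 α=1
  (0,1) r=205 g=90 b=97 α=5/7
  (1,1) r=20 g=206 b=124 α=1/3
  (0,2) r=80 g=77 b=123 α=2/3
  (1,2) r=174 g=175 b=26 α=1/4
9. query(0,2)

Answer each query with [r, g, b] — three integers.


at x=1,y=1 over L1,L2:
+L1 (α=5/6) → [170, 1205/6, 175/6]
+L2 (α=1/5) → [768/5, 2518/15, 142/3]
→ [154, 168, 47]

(0,2) stack=L1,L2; from [0,0,0]:
L1 α=1: [1, 102, 45]
L2 α=1/2: [233/2, 92, 117/2]
= [116, 92, 58]

at x=0,y=1 over L1,L2:
+L1 (α=2/5) → [66/5, 446/5, 204/5]
+L2 (α=1/3) → [272/15, 644/5, 516/5]
rounded: [18, 129, 103]

query (0,2) [L1,L2,L3,L4,L5] — begin 0,0,0
+L1 (α=1) → [1, 102, 45]
+L2 (α=1/2) → [233/2, 92, 117/2]
+L3 (α=2/3) → [569/6, 106, 83/2]
+L4 (α=1/2) → [1031/12, 171, 501/4]
+L5 (α=2/3) → [2951/36, 325/3, 495/4]
→ [82, 108, 124]


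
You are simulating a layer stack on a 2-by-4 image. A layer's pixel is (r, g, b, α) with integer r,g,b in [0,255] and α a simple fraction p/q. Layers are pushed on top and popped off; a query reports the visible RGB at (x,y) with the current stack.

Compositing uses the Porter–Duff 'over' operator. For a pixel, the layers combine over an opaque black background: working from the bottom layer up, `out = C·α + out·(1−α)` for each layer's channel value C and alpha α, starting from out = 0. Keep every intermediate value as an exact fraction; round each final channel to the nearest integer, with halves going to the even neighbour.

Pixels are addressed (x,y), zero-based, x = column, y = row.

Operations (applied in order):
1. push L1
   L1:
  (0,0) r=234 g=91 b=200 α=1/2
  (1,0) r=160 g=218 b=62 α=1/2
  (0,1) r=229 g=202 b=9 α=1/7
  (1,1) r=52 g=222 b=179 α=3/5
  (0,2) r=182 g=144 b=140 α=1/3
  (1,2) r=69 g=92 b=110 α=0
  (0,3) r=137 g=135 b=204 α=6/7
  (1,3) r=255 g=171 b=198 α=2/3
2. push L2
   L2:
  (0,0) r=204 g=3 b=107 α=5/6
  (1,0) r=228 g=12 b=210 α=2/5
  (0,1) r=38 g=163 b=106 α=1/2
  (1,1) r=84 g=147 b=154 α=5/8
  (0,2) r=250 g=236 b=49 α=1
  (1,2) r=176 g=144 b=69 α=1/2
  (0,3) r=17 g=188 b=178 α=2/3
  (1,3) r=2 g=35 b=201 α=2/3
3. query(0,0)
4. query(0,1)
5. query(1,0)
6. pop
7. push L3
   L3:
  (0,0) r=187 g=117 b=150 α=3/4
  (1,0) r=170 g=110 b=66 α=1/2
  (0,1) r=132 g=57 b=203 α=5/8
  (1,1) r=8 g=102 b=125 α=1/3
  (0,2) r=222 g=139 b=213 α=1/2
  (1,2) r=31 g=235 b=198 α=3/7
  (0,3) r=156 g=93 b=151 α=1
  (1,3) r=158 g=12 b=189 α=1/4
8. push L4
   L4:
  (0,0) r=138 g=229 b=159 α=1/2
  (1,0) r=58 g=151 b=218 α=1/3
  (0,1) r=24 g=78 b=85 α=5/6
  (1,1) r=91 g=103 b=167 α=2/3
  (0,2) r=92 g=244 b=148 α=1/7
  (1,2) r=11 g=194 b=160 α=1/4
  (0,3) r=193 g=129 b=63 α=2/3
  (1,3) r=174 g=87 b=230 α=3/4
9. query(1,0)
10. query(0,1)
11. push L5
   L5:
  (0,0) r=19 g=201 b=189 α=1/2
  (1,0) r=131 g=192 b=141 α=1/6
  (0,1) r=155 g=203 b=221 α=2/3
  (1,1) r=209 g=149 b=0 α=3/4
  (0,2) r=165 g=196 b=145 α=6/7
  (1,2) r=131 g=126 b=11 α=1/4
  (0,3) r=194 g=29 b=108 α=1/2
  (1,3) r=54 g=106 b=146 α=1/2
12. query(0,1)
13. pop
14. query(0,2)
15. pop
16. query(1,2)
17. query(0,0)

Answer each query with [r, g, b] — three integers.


(0,0) stack=L1,L2; from [0,0,0]:
+L1 (α=1/2) → [117, 91/2, 100]
+L2 (α=5/6) → [379/2, 121/12, 635/6]
→ [190, 10, 106]

(0,1) stack=L1,L2; from [0,0,0]:
after L1 α=1/7: [229/7, 202/7, 9/7]
after L2 α=1/2: [495/14, 1343/14, 751/14]
rounded: [35, 96, 54]

at x=1,y=0 over L1,L2:
after L1 α=1/2: [80, 109, 31]
after L2 α=2/5: [696/5, 351/5, 513/5]
= [139, 70, 103]

(1,0) stack=L1,L3,L4; from [0,0,0]:
+L1 (α=1/2) → [80, 109, 31]
+L3 (α=1/2) → [125, 219/2, 97/2]
+L4 (α=1/3) → [308/3, 370/3, 105]
= [103, 123, 105]

query (0,1) [L1,L3,L4] — begin 0,0,0
L1 α=1/7: [229/7, 202/7, 9/7]
L3 α=5/8: [5307/56, 2601/56, 1783/14]
L4 α=5/6: [4009/112, 8147/112, 7733/84]
rounded: [36, 73, 92]

(0,1) stack=L1,L3,L4,L5; from [0,0,0]:
+L1 (α=1/7) → [229/7, 202/7, 9/7]
+L3 (α=5/8) → [5307/56, 2601/56, 1783/14]
+L4 (α=5/6) → [4009/112, 8147/112, 7733/84]
+L5 (α=2/3) → [38729/336, 17873/112, 44861/252]
rounded: [115, 160, 178]

query (0,2) [L1,L3,L4] — begin 0,0,0
+L1 (α=1/3) → [182/3, 48, 140/3]
+L3 (α=1/2) → [424/3, 187/2, 779/6]
+L4 (α=1/7) → [940/7, 115, 927/7]
= [134, 115, 132]

at x=1,y=2 over L1,L3:
L1 α=0: [0, 0, 0]
L3 α=3/7: [93/7, 705/7, 594/7]
rounded: [13, 101, 85]

at x=0,y=0 over L1,L3:
L1 α=1/2: [117, 91/2, 100]
L3 α=3/4: [339/2, 793/8, 275/2]
rounded: [170, 99, 138]


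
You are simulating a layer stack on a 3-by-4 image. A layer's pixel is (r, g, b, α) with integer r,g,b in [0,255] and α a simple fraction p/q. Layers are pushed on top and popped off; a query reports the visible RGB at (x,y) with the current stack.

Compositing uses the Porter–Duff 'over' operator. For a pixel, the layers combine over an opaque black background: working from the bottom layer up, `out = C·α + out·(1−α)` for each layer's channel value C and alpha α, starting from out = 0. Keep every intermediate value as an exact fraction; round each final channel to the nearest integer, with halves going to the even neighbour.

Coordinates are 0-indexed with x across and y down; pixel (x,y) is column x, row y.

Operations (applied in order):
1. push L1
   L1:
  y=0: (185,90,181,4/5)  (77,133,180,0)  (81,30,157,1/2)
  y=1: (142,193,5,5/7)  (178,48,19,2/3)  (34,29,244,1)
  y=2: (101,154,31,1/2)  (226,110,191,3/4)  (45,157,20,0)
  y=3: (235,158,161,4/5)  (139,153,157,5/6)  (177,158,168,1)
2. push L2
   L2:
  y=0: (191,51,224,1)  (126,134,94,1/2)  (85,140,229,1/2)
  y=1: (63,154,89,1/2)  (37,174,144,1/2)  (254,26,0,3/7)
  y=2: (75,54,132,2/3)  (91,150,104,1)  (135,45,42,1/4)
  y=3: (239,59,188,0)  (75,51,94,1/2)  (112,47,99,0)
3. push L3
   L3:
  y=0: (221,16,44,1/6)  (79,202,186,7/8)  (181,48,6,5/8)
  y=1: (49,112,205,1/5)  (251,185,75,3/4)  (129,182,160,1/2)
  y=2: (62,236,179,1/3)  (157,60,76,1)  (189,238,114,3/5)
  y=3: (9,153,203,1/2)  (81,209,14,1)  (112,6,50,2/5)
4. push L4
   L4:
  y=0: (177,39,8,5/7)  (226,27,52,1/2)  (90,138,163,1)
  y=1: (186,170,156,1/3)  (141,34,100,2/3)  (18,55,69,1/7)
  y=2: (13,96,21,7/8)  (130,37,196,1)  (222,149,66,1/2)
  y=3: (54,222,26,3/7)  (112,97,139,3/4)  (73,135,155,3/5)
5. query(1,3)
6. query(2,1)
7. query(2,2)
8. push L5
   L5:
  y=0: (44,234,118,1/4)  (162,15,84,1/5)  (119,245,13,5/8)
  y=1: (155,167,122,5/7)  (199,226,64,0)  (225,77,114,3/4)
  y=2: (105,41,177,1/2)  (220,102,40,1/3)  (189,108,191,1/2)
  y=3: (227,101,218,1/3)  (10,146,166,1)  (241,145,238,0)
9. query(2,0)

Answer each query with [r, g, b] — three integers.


(1,3) stack=L1,L2,L3,L4; from [0,0,0]:
+L1 (α=5/6) → [695/6, 255/2, 785/6]
+L2 (α=1/2) → [1145/12, 357/4, 1349/12]
+L3 (α=1) → [81, 209, 14]
+L4 (α=3/4) → [417/4, 125, 431/4]
→ [104, 125, 108]

query (2,1) [L1,L2,L3,L4] — begin 0,0,0
L1 α=1: [34, 29, 244]
L2 α=3/7: [898/7, 194/7, 976/7]
L3 α=1/2: [1801/14, 734/7, 1048/7]
L4 α=1/7: [5529/49, 4789/49, 6771/49]
rounded: [113, 98, 138]

query (2,2) [L1,L2,L3,L4] — begin 0,0,0
+L1 (α=0) → [0, 0, 0]
+L2 (α=1/4) → [135/4, 45/4, 21/2]
+L3 (α=3/5) → [1269/10, 1473/10, 363/5]
+L4 (α=1/2) → [3489/20, 2963/20, 693/10]
= [174, 148, 69]

query (2,0) [L1,L2,L3,L4,L5] — begin 0,0,0
L1 α=1/2: [81/2, 15, 157/2]
L2 α=1/2: [251/4, 155/2, 615/4]
L3 α=5/8: [4373/32, 945/16, 1965/32]
L4 α=1: [90, 138, 163]
L5 α=5/8: [865/8, 1639/8, 277/4]
= [108, 205, 69]


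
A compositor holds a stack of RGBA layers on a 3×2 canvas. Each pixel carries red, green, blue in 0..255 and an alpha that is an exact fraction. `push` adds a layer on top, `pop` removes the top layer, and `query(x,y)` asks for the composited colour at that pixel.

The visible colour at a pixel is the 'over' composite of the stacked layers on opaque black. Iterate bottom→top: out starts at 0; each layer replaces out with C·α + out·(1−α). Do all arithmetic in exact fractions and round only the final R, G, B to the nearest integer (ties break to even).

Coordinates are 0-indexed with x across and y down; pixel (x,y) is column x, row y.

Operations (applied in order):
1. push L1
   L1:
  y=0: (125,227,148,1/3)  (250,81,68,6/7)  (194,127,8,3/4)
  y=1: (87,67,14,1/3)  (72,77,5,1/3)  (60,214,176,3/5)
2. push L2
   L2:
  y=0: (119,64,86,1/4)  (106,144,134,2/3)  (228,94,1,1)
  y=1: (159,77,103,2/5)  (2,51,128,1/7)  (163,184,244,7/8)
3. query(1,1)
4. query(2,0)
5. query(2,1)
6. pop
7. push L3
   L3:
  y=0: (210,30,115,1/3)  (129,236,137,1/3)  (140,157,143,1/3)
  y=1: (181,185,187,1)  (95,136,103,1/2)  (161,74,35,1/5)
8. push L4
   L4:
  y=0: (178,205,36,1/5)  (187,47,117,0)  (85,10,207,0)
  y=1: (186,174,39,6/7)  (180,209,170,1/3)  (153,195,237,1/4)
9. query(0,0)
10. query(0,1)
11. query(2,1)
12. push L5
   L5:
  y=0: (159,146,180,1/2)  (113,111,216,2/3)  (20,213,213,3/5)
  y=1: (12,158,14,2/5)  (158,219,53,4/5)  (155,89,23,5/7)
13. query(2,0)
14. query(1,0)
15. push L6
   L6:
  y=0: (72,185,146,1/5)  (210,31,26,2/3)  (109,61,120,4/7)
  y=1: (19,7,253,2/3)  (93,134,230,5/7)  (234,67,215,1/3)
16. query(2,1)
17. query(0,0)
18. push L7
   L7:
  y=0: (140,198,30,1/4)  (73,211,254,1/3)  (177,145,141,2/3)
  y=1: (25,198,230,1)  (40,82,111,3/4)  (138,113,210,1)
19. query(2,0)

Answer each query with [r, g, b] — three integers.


(1,1) stack=L1,L2; from [0,0,0]:
+L1 (α=1/3) → [24, 77/3, 5/3]
+L2 (α=1/7) → [146/7, 205/7, 138/7]
rounded: [21, 29, 20]

(2,0) stack=L1,L2; from [0,0,0]:
after L1 α=3/4: [291/2, 381/4, 6]
after L2 α=1: [228, 94, 1]
rounded: [228, 94, 1]

query (2,1) [L1,L2] — begin 0,0,0
+L1 (α=3/5) → [36, 642/5, 528/5]
+L2 (α=7/8) → [1177/8, 3541/20, 2267/10]
rounded: [147, 177, 227]

query (0,0) [L1,L3,L4] — begin 0,0,0
after L1 α=1/3: [125/3, 227/3, 148/3]
after L3 α=1/3: [880/9, 544/9, 641/9]
after L4 α=1/5: [5122/45, 4021/45, 2888/45]
→ [114, 89, 64]

(0,1) stack=L1,L3,L4; from [0,0,0]:
after L1 α=1/3: [29, 67/3, 14/3]
after L3 α=1: [181, 185, 187]
after L4 α=6/7: [1297/7, 1229/7, 421/7]
rounded: [185, 176, 60]

at x=2,y=1 over L1,L3,L4:
+L1 (α=3/5) → [36, 642/5, 528/5]
+L3 (α=1/5) → [61, 2938/25, 2287/25]
+L4 (α=1/4) → [84, 13689/100, 6393/50]
rounded: [84, 137, 128]

at x=2,y=0 over L1,L3,L4,L5:
+L1 (α=3/4) → [291/2, 381/4, 6]
+L3 (α=1/3) → [431/3, 695/6, 155/3]
+L4 (α=0) → [431/3, 695/6, 155/3]
+L5 (α=3/5) → [1042/15, 2612/15, 2227/15]
rounded: [69, 174, 148]

at x=1,y=0 over L1,L3,L4,L5:
+L1 (α=6/7) → [1500/7, 486/7, 408/7]
+L3 (α=1/3) → [1301/7, 2624/21, 1775/21]
+L4 (α=0) → [1301/7, 2624/21, 1775/21]
+L5 (α=2/3) → [961/7, 7286/63, 10847/63]
rounded: [137, 116, 172]

(2,1) stack=L1,L3,L4,L5,L6; from [0,0,0]:
L1 α=3/5: [36, 642/5, 528/5]
L3 α=1/5: [61, 2938/25, 2287/25]
L4 α=1/4: [84, 13689/100, 6393/50]
L5 α=5/7: [943/7, 35939/350, 1324/25]
L6 α=1/3: [3524/21, 15888/175, 8023/75]
= [168, 91, 107]

at x=0,y=0 over L1,L3,L4,L5,L6:
L1 α=1/3: [125/3, 227/3, 148/3]
L3 α=1/3: [880/9, 544/9, 641/9]
L4 α=1/5: [5122/45, 4021/45, 2888/45]
L5 α=1/2: [12277/90, 10591/90, 5494/45]
L6 α=1/5: [27794/225, 29507/225, 28546/225]
= [124, 131, 127]

at x=2,y=0 over L1,L3,L4,L5,L6,L7:
L1 α=3/4: [291/2, 381/4, 6]
L3 α=1/3: [431/3, 695/6, 155/3]
L4 α=0: [431/3, 695/6, 155/3]
L5 α=3/5: [1042/15, 2612/15, 2227/15]
L6 α=4/7: [3222/35, 3832/35, 661/5]
L7 α=2/3: [5204/35, 13982/105, 2071/15]
→ [149, 133, 138]


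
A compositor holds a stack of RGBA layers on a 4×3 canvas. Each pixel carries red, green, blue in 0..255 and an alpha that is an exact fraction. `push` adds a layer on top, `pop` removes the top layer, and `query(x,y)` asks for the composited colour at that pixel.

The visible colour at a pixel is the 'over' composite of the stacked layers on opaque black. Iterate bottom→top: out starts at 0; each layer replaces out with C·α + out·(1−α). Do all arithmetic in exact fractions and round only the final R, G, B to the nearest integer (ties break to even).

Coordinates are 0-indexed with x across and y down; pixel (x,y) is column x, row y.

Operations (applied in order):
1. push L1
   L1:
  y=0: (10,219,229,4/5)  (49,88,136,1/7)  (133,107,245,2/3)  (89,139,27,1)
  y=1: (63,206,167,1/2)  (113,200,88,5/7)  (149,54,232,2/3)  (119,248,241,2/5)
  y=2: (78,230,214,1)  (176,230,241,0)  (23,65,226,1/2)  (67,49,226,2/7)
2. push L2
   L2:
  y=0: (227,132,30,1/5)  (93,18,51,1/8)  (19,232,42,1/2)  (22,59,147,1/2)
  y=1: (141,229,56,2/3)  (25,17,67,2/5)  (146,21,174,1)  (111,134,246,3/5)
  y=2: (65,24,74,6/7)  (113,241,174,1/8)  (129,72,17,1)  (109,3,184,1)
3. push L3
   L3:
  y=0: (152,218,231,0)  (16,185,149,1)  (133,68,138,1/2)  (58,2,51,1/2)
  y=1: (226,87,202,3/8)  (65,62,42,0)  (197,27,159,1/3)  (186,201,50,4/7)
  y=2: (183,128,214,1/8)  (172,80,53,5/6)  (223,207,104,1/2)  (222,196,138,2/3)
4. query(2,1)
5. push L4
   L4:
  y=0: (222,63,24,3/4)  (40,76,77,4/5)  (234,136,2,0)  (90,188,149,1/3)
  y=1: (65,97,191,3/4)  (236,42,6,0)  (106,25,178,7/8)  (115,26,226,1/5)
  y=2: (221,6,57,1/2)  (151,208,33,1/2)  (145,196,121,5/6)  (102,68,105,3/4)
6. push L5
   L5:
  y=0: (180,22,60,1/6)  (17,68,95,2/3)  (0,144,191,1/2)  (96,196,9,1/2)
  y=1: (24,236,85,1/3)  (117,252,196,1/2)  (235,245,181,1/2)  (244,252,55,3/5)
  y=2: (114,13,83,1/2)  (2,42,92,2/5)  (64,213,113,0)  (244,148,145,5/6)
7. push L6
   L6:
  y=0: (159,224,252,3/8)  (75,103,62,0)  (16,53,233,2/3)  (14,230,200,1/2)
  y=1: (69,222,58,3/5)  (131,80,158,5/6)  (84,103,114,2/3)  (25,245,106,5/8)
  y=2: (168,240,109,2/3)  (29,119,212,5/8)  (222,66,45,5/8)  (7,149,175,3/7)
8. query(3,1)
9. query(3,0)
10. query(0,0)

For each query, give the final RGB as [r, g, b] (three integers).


at x=2,y=1 over L1,L2,L3:
+L1 (α=2/3) → [298/3, 36, 464/3]
+L2 (α=1) → [146, 21, 174]
+L3 (α=1/3) → [163, 23, 169]
= [163, 23, 169]

(3,1) stack=L1,L2,L3,L4,L5,L6; from [0,0,0]:
L1 α=2/5: [238/5, 496/5, 482/5]
L2 α=3/5: [2141/25, 3002/25, 4654/25]
L3 α=4/7: [25023/175, 4158/25, 18962/175]
L4 α=1/5: [120217/875, 17282/125, 115398/875]
L5 α=3/5: [880934/4375, 129064/625, 375171/4375]
L6 α=5/8: [3189677/35000, 1152817/5000, 3444263/35000]
rounded: [91, 231, 98]

(3,0) stack=L1,L2,L3,L4,L5,L6; from [0,0,0]:
+L1 (α=1) → [89, 139, 27]
+L2 (α=1/2) → [111/2, 99, 87]
+L3 (α=1/2) → [227/4, 101/2, 69]
+L4 (α=1/3) → [407/6, 289/3, 287/3]
+L5 (α=1/2) → [983/12, 877/6, 157/3]
+L6 (α=1/2) → [1151/24, 2257/12, 757/6]
= [48, 188, 126]

query (0,0) [L1,L2,L3,L4,L5,L6] — begin 0,0,0
after L1 α=4/5: [8, 876/5, 916/5]
after L2 α=1/5: [259/5, 4164/25, 3814/25]
after L3 α=0: [259/5, 4164/25, 3814/25]
after L4 α=3/4: [3589/20, 8889/100, 2807/50]
after L5 α=1/6: [4309/24, 9329/120, 3407/60]
after L6 α=3/8: [32993/192, 25457/192, 12479/96]
→ [172, 133, 130]


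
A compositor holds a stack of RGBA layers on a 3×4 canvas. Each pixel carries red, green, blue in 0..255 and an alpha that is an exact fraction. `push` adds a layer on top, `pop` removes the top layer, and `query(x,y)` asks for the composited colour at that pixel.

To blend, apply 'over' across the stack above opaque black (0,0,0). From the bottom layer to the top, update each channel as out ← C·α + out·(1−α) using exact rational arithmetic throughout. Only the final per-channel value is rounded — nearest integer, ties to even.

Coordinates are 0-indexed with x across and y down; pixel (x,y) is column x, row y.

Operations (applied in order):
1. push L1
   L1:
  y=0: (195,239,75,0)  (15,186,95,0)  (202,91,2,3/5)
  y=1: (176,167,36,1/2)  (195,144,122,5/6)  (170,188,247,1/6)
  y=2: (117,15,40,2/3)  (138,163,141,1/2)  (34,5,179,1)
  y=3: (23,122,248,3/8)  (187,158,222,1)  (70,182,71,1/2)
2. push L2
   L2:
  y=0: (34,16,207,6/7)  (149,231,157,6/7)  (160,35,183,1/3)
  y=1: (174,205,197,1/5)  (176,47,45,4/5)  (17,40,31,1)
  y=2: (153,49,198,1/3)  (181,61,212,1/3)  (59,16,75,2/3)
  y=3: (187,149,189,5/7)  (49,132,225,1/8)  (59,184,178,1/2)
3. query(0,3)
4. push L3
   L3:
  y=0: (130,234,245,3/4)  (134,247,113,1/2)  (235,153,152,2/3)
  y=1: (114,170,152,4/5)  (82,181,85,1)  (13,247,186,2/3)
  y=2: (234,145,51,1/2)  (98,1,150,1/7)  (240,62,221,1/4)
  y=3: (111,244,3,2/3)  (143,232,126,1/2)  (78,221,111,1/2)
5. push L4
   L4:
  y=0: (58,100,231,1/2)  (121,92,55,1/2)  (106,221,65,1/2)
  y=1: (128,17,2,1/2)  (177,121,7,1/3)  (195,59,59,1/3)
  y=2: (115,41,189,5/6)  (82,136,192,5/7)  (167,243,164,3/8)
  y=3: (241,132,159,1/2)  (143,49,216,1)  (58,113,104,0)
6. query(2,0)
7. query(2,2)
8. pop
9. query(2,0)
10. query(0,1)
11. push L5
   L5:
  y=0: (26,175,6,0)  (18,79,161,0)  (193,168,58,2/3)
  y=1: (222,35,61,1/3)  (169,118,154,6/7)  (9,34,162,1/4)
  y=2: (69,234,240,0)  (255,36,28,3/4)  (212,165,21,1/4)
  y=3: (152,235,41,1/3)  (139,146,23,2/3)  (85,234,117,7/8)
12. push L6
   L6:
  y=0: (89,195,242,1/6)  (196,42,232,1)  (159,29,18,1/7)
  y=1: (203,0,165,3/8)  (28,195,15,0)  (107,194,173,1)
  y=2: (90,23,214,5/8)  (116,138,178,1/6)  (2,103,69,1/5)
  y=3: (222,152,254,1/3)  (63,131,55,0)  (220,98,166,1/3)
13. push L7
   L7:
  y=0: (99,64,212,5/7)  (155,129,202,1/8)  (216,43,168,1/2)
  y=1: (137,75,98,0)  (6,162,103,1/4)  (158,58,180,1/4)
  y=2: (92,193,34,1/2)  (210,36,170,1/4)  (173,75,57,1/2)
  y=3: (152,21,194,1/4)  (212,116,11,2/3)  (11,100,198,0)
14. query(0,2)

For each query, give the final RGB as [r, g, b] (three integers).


at x=0,y=3 over L1,L2:
after L1 α=3/8: [69/8, 183/4, 93]
after L2 α=5/7: [3809/28, 239/2, 1131/7]
rounded: [136, 120, 162]

query (2,0) [L1,L2,L3,L4] — begin 0,0,0
after L1 α=3/5: [606/5, 273/5, 6/5]
after L2 α=1/3: [2012/15, 721/15, 309/5]
after L3 α=2/3: [9062/45, 5311/45, 1829/15]
after L4 α=1/2: [6916/45, 7628/45, 1402/15]
→ [154, 170, 93]

(2,2) stack=L1,L2,L3,L4; from [0,0,0]:
after L1 α=1: [34, 5, 179]
after L2 α=2/3: [152/3, 37/3, 329/3]
after L3 α=1/4: [98, 99/4, 275/2]
after L4 α=3/8: [991/8, 3411/32, 2359/16]
rounded: [124, 107, 147]

at x=2,y=0 over L1,L2,L3:
L1 α=3/5: [606/5, 273/5, 6/5]
L2 α=1/3: [2012/15, 721/15, 309/5]
L3 α=2/3: [9062/45, 5311/45, 1829/15]
rounded: [201, 118, 122]

at x=0,y=1 over L1,L2,L3:
L1 α=1/2: [88, 167/2, 18]
L2 α=1/5: [526/5, 539/5, 269/5]
L3 α=4/5: [2806/25, 3939/25, 3309/25]
→ [112, 158, 132]

(0,2) stack=L1,L2,L3,L5,L6,L7; from [0,0,0]:
+L1 (α=2/3) → [78, 10, 80/3]
+L2 (α=1/3) → [103, 23, 754/9]
+L3 (α=1/2) → [337/2, 84, 1213/18]
+L5 (α=0) → [337/2, 84, 1213/18]
+L6 (α=5/8) → [1911/16, 367/8, 7633/48]
+L7 (α=1/2) → [3383/32, 1911/16, 9265/96]
= [106, 119, 97]


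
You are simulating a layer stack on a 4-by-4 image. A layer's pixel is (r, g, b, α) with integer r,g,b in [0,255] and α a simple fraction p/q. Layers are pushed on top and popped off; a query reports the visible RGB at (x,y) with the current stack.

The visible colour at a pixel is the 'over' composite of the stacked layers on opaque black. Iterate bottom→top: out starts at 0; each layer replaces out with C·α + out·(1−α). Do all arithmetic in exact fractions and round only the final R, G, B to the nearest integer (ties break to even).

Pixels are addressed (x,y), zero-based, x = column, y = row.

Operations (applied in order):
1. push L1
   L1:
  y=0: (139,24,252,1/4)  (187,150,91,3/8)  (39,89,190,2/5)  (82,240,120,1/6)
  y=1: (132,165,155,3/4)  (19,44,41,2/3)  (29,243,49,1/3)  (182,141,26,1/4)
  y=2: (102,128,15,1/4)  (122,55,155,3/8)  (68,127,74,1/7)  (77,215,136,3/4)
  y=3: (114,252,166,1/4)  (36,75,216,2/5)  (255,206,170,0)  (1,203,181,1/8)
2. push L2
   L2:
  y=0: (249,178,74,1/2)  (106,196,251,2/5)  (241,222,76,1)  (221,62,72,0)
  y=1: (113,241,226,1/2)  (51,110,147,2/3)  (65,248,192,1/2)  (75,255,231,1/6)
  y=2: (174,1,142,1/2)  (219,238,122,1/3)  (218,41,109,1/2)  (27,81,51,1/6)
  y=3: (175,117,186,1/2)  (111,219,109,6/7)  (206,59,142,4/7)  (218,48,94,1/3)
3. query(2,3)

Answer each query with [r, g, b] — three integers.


(2,3) stack=L1,L2; from [0,0,0]:
+L1 (α=0) → [0, 0, 0]
+L2 (α=4/7) → [824/7, 236/7, 568/7]
rounded: [118, 34, 81]


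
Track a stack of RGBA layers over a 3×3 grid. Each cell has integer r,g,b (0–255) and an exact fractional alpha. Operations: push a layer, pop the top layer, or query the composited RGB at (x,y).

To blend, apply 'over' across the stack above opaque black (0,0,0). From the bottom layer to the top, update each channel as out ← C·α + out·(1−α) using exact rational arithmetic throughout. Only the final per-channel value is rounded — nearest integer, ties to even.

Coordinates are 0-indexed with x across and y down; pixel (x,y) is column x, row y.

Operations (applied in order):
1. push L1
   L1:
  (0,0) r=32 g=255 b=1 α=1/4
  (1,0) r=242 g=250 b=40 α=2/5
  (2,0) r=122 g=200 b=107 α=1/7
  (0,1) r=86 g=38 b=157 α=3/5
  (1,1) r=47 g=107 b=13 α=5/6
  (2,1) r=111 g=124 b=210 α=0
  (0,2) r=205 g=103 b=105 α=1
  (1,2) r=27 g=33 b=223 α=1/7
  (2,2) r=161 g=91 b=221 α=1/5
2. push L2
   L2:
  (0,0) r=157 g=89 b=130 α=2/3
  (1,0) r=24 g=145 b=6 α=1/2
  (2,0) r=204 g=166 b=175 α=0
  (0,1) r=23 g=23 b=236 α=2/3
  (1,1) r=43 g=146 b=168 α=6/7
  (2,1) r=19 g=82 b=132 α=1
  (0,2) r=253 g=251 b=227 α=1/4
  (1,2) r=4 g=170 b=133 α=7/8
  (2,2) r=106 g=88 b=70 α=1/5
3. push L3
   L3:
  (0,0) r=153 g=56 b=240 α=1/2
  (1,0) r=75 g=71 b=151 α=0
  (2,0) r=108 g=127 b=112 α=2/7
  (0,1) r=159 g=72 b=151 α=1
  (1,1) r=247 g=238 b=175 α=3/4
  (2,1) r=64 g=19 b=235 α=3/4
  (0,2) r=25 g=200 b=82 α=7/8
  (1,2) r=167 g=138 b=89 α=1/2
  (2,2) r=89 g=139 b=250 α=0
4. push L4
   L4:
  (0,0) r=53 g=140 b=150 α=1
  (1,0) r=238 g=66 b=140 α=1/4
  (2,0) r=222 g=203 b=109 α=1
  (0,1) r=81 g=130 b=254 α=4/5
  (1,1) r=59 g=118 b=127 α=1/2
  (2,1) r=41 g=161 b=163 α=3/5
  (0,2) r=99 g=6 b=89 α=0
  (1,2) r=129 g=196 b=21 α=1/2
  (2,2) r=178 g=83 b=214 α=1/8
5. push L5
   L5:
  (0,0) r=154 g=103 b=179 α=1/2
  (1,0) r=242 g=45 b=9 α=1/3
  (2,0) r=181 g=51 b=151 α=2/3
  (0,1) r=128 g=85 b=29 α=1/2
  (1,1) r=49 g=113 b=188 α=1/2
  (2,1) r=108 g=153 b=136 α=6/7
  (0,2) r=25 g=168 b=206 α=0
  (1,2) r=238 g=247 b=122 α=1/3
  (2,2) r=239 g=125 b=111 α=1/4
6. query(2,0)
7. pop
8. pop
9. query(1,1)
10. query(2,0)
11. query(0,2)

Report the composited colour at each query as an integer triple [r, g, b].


at x=2,y=0 over L1,L2,L3,L4,L5:
after L1 α=1/7: [122/7, 200/7, 107/7]
after L2 α=0: [122/7, 200/7, 107/7]
after L3 α=2/7: [2122/49, 2778/49, 2103/49]
after L4 α=1: [222, 203, 109]
after L5 α=2/3: [584/3, 305/3, 137]
= [195, 102, 137]

at x=1,y=1 over L1,L2,L3:
L1 α=5/6: [235/6, 535/6, 65/6]
L2 α=6/7: [1783/42, 5791/42, 6113/42]
L3 α=3/4: [32905/168, 35779/168, 28163/168]
= [196, 213, 168]

at x=2,y=0 over L1,L2,L3:
L1 α=1/7: [122/7, 200/7, 107/7]
L2 α=0: [122/7, 200/7, 107/7]
L3 α=2/7: [2122/49, 2778/49, 2103/49]
rounded: [43, 57, 43]

(0,2) stack=L1,L2,L3; from [0,0,0]:
+L1 (α=1) → [205, 103, 105]
+L2 (α=1/4) → [217, 140, 271/2]
+L3 (α=7/8) → [49, 385/2, 1419/16]
→ [49, 192, 89]


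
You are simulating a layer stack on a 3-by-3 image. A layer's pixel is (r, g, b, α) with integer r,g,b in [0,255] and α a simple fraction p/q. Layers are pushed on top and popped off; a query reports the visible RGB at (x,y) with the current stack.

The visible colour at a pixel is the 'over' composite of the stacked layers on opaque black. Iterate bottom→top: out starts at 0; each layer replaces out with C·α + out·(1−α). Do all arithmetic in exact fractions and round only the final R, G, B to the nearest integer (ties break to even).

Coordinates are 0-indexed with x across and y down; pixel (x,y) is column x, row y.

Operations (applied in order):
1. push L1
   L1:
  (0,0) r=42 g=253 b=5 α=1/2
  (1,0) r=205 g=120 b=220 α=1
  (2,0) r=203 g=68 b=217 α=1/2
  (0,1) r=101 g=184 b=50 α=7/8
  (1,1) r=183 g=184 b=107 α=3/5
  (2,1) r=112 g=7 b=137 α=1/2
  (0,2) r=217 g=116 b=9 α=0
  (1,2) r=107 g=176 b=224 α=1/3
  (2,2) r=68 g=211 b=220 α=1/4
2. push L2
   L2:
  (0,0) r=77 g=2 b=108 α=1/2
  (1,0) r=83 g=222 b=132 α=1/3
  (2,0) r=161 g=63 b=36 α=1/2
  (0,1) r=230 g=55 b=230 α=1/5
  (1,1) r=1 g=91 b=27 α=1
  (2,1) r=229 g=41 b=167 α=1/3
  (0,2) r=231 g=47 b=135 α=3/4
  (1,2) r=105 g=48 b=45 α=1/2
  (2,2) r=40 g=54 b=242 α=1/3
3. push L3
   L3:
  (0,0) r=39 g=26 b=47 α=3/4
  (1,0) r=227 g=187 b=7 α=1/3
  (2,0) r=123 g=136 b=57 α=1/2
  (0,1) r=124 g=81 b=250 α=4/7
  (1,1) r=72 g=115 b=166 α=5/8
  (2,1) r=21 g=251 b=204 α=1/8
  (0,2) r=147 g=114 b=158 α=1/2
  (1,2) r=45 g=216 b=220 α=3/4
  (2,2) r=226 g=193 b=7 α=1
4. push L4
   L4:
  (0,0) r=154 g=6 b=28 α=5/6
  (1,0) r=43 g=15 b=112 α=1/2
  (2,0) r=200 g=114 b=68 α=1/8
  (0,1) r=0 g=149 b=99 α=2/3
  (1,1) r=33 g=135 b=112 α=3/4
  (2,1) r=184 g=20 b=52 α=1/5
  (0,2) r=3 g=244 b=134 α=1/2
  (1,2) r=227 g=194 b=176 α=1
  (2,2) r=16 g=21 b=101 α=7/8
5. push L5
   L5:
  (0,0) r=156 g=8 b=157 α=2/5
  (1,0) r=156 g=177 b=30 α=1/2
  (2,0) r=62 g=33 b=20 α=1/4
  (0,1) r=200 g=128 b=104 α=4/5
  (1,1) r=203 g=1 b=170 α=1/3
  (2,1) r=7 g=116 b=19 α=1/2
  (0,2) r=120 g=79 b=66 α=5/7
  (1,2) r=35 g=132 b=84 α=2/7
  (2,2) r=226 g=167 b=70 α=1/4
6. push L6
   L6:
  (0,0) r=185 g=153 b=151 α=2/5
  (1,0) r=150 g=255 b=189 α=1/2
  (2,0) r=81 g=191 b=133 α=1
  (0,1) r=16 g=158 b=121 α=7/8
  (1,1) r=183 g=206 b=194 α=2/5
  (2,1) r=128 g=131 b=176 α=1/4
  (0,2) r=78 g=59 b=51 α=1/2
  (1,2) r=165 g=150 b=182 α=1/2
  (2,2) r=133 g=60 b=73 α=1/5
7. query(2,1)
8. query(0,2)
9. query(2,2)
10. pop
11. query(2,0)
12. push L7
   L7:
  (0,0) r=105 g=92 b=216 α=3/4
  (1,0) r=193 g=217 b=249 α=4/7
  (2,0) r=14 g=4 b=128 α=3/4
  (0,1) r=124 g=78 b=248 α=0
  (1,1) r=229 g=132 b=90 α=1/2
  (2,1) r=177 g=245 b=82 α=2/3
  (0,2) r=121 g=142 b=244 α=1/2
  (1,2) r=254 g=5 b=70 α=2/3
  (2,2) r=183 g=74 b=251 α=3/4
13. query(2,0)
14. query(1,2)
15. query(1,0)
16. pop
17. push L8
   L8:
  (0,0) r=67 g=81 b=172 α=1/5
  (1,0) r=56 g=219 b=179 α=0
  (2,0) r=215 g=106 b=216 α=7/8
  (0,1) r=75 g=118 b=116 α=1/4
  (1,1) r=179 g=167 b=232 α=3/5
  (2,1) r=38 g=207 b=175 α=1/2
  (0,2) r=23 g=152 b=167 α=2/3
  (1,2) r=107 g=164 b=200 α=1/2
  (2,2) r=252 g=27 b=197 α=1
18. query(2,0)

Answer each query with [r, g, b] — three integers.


at x=2,y=1 over L1,L2,L3,L4,L5,L6:
after L1 α=1/2: [56, 7/2, 137/2]
after L2 α=1/3: [341/3, 16, 304/3]
after L3 α=1/8: [1225/12, 363/8, 685/6]
after L4 α=1/5: [1777/15, 403/10, 1526/15]
after L5 α=1/2: [941/15, 1563/20, 1811/30]
after L6 α=1/4: [1581/20, 7309/80, 3571/40]
= [79, 91, 89]

at x=0,y=2 over L1,L2,L3,L4,L5,L6:
after L1 α=0: [0, 0, 0]
after L2 α=3/4: [693/4, 141/4, 405/4]
after L3 α=1/2: [1281/8, 597/8, 1037/8]
after L4 α=1/2: [1305/16, 2549/16, 2109/16]
after L5 α=5/7: [6105/56, 5709/56, 4749/56]
after L6 α=1/2: [10473/112, 9013/112, 7605/112]
→ [94, 80, 68]

query (2,2) [L1,L2,L3,L4,L5,L6] — begin 0,0,0
L1 α=1/4: [17, 211/4, 55]
L2 α=1/3: [74/3, 319/6, 352/3]
L3 α=1: [226, 193, 7]
L4 α=7/8: [169/4, 85/2, 357/4]
L5 α=1/4: [1411/16, 589/8, 1351/16]
L6 α=1/5: [1943/20, 709/10, 1643/20]
= [97, 71, 82]

at x=2,y=0 over L1,L2,L3,L4,L5:
+L1 (α=1/2) → [203/2, 34, 217/2]
+L2 (α=1/2) → [525/4, 97/2, 289/4]
+L3 (α=1/2) → [1017/8, 369/4, 517/8]
+L4 (α=1/8) → [8719/64, 3039/32, 4163/64]
+L5 (α=1/4) → [30125/256, 10173/128, 13769/256]
= [118, 79, 54]

(2,0) stack=L1,L2,L3,L4,L5,L7; from [0,0,0]:
after L1 α=1/2: [203/2, 34, 217/2]
after L2 α=1/2: [525/4, 97/2, 289/4]
after L3 α=1/2: [1017/8, 369/4, 517/8]
after L4 α=1/8: [8719/64, 3039/32, 4163/64]
after L5 α=1/4: [30125/256, 10173/128, 13769/256]
after L7 α=3/4: [40877/1024, 11709/512, 112073/1024]
= [40, 23, 109]

at x=1,y=2 over L1,L2,L3,L4,L5,L7:
after L1 α=1/3: [107/3, 176/3, 224/3]
after L2 α=1/2: [211/3, 160/3, 359/6]
after L3 α=3/4: [154/3, 526/3, 4319/24]
after L4 α=1: [227, 194, 176]
after L5 α=2/7: [1205/7, 1234/7, 1048/7]
after L7 α=2/3: [1587/7, 1304/21, 676/7]
→ [227, 62, 97]

query (1,0) [L1,L2,L3,L4,L5,L7] — begin 0,0,0
+L1 (α=1) → [205, 120, 220]
+L2 (α=1/3) → [493/3, 154, 572/3]
+L3 (α=1/3) → [1667/9, 165, 1165/9]
+L4 (α=1/2) → [1027/9, 90, 2173/18]
+L5 (α=1/2) → [2431/18, 267/2, 2713/36]
+L7 (α=4/7) → [1009/6, 2537/14, 2095/12]
= [168, 181, 175]

(2,0) stack=L1,L2,L3,L4,L5,L8; from [0,0,0]:
after L1 α=1/2: [203/2, 34, 217/2]
after L2 α=1/2: [525/4, 97/2, 289/4]
after L3 α=1/2: [1017/8, 369/4, 517/8]
after L4 α=1/8: [8719/64, 3039/32, 4163/64]
after L5 α=1/4: [30125/256, 10173/128, 13769/256]
after L8 α=7/8: [415405/2048, 105149/1024, 400841/2048]
= [203, 103, 196]


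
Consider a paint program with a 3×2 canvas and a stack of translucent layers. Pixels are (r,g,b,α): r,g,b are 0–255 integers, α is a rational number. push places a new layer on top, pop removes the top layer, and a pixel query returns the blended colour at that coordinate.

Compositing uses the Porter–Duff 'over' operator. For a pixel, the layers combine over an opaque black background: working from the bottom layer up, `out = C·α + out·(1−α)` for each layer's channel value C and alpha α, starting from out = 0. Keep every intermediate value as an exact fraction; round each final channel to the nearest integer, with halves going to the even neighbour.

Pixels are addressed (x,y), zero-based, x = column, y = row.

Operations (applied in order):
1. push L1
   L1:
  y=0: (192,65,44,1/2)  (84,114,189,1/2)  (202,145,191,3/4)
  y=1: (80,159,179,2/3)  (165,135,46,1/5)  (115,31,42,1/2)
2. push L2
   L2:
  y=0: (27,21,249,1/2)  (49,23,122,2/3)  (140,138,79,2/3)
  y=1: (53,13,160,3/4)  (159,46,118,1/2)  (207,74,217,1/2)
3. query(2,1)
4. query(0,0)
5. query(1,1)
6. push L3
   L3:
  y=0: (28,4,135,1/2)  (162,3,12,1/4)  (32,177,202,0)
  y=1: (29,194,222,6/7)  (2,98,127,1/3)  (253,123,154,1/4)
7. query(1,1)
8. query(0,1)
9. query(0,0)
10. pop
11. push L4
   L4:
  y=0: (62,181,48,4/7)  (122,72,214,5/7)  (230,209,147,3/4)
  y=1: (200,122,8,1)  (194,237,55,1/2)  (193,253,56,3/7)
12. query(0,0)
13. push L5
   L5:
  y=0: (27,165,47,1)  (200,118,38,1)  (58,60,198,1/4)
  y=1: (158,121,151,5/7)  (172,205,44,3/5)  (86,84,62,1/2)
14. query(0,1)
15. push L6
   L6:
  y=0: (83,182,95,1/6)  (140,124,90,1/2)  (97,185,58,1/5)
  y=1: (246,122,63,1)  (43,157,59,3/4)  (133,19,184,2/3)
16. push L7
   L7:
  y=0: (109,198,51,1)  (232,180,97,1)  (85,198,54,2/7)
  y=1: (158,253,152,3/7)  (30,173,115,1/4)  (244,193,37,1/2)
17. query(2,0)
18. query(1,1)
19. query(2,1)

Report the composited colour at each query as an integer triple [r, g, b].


(2,1) stack=L1,L2; from [0,0,0]:
L1 α=1/2: [115/2, 31/2, 21]
L2 α=1/2: [529/4, 179/4, 119]
→ [132, 45, 119]

query (0,0) [L1,L2] — begin 0,0,0
L1 α=1/2: [96, 65/2, 22]
L2 α=1/2: [123/2, 107/4, 271/2]
→ [62, 27, 136]

(1,1) stack=L1,L2; from [0,0,0]:
L1 α=1/5: [33, 27, 46/5]
L2 α=1/2: [96, 73/2, 318/5]
= [96, 36, 64]

query (1,1) [L1,L2,L3] — begin 0,0,0
L1 α=1/5: [33, 27, 46/5]
L2 α=1/2: [96, 73/2, 318/5]
L3 α=1/3: [194/3, 57, 1271/15]
rounded: [65, 57, 85]

at x=0,y=1 over L1,L2,L3:
+L1 (α=2/3) → [160/3, 106, 358/3]
+L2 (α=3/4) → [637/12, 145/4, 899/6]
+L3 (α=6/7) → [2725/84, 4801/28, 8891/42]
→ [32, 171, 212]

query (0,0) [L1,L2,L3] — begin 0,0,0
+L1 (α=1/2) → [96, 65/2, 22]
+L2 (α=1/2) → [123/2, 107/4, 271/2]
+L3 (α=1/2) → [179/4, 123/8, 541/4]
→ [45, 15, 135]

at x=0,y=0 over L1,L2,L4:
+L1 (α=1/2) → [96, 65/2, 22]
+L2 (α=1/2) → [123/2, 107/4, 271/2]
+L4 (α=4/7) → [865/14, 3217/28, 171/2]
= [62, 115, 86]

at x=0,y=1 over L1,L2,L4,L5:
L1 α=2/3: [160/3, 106, 358/3]
L2 α=3/4: [637/12, 145/4, 899/6]
L4 α=1: [200, 122, 8]
L5 α=5/7: [170, 849/7, 771/7]
→ [170, 121, 110]

query (2,0) [L1,L2,L4,L5,L6,L7] — begin 0,0,0
L1 α=3/4: [303/2, 435/4, 573/4]
L2 α=2/3: [863/6, 513/4, 1205/12]
L4 α=3/4: [5003/24, 3021/16, 6497/48]
L5 α=1/4: [5467/32, 10023/64, 9665/64]
L6 α=1/5: [6243/40, 12983/80, 10593/80]
L7 α=2/7: [7603/56, 19319/112, 12321/112]
= [136, 172, 110]

at x=1,y=1 over L1,L2,L4,L5,L6,L7:
+L1 (α=1/5) → [33, 27, 46/5]
+L2 (α=1/2) → [96, 73/2, 318/5]
+L4 (α=1/2) → [145, 547/4, 593/10]
+L5 (α=3/5) → [806/5, 1777/10, 1253/25]
+L6 (α=3/4) → [1451/20, 6487/40, 2839/50]
+L7 (α=1/4) → [4953/80, 26381/160, 14267/200]
rounded: [62, 165, 71]

(2,1) stack=L1,L2,L4,L5,L6,L7; from [0,0,0]:
+L1 (α=1/2) → [115/2, 31/2, 21]
+L2 (α=1/2) → [529/4, 179/4, 119]
+L4 (α=3/7) → [1108/7, 134, 92]
+L5 (α=1/2) → [855/7, 109, 77]
+L6 (α=2/3) → [2717/21, 49, 445/3]
+L7 (α=1/2) → [7841/42, 121, 278/3]
rounded: [187, 121, 93]
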